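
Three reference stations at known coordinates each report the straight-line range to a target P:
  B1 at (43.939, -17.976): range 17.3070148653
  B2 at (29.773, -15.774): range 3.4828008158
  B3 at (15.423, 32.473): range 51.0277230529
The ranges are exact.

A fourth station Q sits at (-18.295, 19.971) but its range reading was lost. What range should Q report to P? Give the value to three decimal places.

58.388

eq1: (x − 43.939)² + (y + 17.976)² = 17.3070148653²
eq2: (x − 29.773)² + (y + 15.774)² = 3.4828008158²
eq3: (x − 15.423)² + (y − 32.473)² = 51.0277230529²
eq1−eq2, eq1−eq3 (x²,y² cancel):
  -28.332·x + 4.404·y = -831.118830
  -57.032·x + 100.898·y = -3265.703395
det = -28.332·100.898 − 4.404·-57.032 = -2607.473208
x = (-831.118830·100.898 − 4.404·-3265.703395) / -2607.473208 = 26.644979
y = (-28.332·-3265.703395 − -831.118830·-57.032) / -2607.473208 = -17.305466
|P − Q| = √((26.644979 − -18.295)² + (-17.305466 − 19.971)²) = 58.387813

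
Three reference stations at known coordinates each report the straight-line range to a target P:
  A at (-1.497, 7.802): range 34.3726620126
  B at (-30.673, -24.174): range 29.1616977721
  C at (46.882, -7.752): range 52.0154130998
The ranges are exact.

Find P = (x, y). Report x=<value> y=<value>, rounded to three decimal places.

x=-1.610 y=-26.570

eq1: (x + 1.497)² + (y − 7.802)² = 34.3726620126²
eq2: (x + 30.673)² + (y + 24.174)² = 29.1616977721²
eq3: (x − 46.882)² + (y + 7.752)² = 52.0154130998²
eq2−eq1, eq2−eq3 (x²,y² cancel):
  58.352·x + 63.952·y = -1793.178269
  155.110·x + 32.844·y = -1122.398360
det = 58.352·32.844 − 63.952·155.110 = -8003.081632
x = (-1793.178269·32.844 − 63.952·-1122.398360) / -8003.081632 = -1.609939
y = (58.352·-1122.398360 − -1793.178269·155.110) / -8003.081632 = -26.570476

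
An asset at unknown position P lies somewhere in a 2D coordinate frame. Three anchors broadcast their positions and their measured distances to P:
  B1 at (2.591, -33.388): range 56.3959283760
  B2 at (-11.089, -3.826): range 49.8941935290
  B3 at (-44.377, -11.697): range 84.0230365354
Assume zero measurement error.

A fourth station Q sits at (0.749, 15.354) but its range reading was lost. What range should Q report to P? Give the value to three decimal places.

eq1: (x − 2.591)² + (y + 33.388)² = 56.3959283760²
eq2: (x + 11.089)² + (y + 3.826)² = 49.8941935290²
eq3: (x + 44.377)² + (y + 11.697)² = 84.0230365354²
eq3−eq1, eq3−eq2 (x²,y² cancel):
  93.936·x − 43.382·y = 2894.703818
  66.576·x + 15.742·y = 2601.906380
det = 93.936·15.742 − -43.382·66.576 = 4366.940544
x = (2894.703818·15.742 − -43.382·2601.906380) / 4366.940544 = 36.282685
y = (93.936·2601.906380 − 2894.703818·66.576) / 4366.940544 = 11.837779
|P − Q| = √((36.282685 − 0.749)² + (11.837779 − 15.354)²) = 35.707235

35.707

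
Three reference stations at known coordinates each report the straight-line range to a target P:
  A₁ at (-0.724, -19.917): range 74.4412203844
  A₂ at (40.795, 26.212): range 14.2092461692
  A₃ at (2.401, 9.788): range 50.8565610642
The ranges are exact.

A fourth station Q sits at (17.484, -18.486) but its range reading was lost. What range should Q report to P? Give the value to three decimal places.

eq1: (x + 0.724)² + (y + 19.917)² = 74.4412203844²
eq2: (x − 40.795)² + (y − 26.212)² = 14.2092461692²
eq3: (x − 2.401)² + (y − 9.788)² = 50.8565610642²
eq3−eq1, eq3−eq2 (x²,y² cancel):
  -6.250·x − 59.410·y = -2659.464169
  76.788·x + 32.848·y = 4634.218351
det = -6.250·32.848 − -59.410·76.788 = 4356.675080
x = (-2659.464169·32.848 − -59.410·4634.218351) / 4356.675080 = 43.143184
y = (-6.250·4634.218351 − -2659.464169·76.788) / 4356.675080 = 40.225876
|P − Q| = √((43.143184 − 17.484)² + (40.225876 − -18.486)²) = 64.074004

64.074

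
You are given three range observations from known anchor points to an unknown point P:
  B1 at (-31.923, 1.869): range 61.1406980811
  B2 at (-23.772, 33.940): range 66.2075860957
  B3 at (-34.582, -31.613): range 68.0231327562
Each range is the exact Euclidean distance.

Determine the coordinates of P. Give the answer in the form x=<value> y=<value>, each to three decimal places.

eq1: (x + 31.923)² + (y − 1.869)² = 61.1406980811²
eq2: (x + 23.772)² + (y − 33.940)² = 66.2075860957²
eq3: (x + 34.582)² + (y + 31.613)² = 68.0231327562²
eq3−eq2, eq3−eq1 (x²,y² cancel):
  21.620·x + 131.106·y = -234.562776
  5.318·x + 66.964·y = -283.763775
det = 21.620·66.964 − 131.106·5.318 = 750.539972
x = (-234.562776·66.964 − 131.106·-283.763775) / 750.539972 = 28.640542
y = (21.620·-283.763775 − -234.562776·5.318) / 750.539972 = -6.512069

x=28.641 y=-6.512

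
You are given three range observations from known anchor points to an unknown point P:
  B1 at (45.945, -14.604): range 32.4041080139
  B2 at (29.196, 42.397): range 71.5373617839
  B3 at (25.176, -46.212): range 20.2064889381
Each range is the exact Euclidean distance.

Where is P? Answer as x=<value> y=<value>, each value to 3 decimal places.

x=16.436 y=-27.993

eq1: (x − 45.945)² + (y + 14.604)² = 32.4041080139²
eq2: (x − 29.196)² + (y − 42.397)² = 71.5373617839²
eq3: (x − 25.176)² + (y + 46.212)² = 20.2064889381²
eq3−eq1, eq3−eq2 (x²,y² cancel):
  41.538·x + 63.216·y = -1086.884100
  8.040·x + 177.218·y = -4828.759831
det = 41.538·177.218 − 63.216·8.040 = 6853.024644
x = (-1086.884100·177.218 − 63.216·-4828.759831) / 6853.024644 = 16.436458
y = (41.538·-4828.759831 − -1086.884100·8.040) / 6853.024644 = -27.993257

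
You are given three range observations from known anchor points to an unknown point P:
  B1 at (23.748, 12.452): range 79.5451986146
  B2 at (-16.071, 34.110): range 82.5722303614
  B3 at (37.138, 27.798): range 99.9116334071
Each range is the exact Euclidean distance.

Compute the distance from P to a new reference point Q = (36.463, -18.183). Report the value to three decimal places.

eq1: (x − 23.748)² + (y − 12.452)² = 79.5451986146²
eq2: (x + 16.071)² + (y − 34.110)² = 82.5722303614²
eq3: (x − 37.138)² + (y − 27.798)² = 99.9116334071²
eq1−eq3, eq1−eq2 (x²,y² cancel):
  26.780·x + 30.692·y = -2221.955827
  -79.638·x + 43.316·y = 212.014729
det = 26.780·43.316 − 30.692·-79.638 = 3604.251976
x = (-2221.955827·43.316 − 30.692·212.014729) / 3604.251976 = -28.508938
y = (26.780·212.014729 − -2221.955827·-79.638) / 3604.251976 = -47.520086
|P − Q| = √((-28.508938 − 36.463)² + (-47.520086 − -18.183)²) = 71.288269

71.288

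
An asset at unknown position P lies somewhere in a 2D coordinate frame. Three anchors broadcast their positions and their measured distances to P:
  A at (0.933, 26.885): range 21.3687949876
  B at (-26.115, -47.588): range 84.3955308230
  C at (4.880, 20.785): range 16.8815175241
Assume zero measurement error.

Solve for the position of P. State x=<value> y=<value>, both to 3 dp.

eq1: (x − 0.933)² + (y − 26.885)² = 21.3687949876²
eq2: (x + 26.115)² + (y + 47.588)² = 84.3955308230²
eq3: (x − 4.880)² + (y − 20.785)² = 16.8815175241²
eq1−eq3, eq1−eq2 (x²,y² cancel):
  7.894·x − 12.200·y = -96.203324
  -54.096·x − 148.946·y = -4443.042969
det = 7.894·-148.946 − -12.200·-54.096 = -1835.750924
x = (-96.203324·-148.946 − -12.200·-4443.042969) / -1835.750924 = 21.721914
y = (7.894·-4443.042969 − -96.203324·-54.096) / -1835.750924 = 21.940665

x=21.722 y=21.941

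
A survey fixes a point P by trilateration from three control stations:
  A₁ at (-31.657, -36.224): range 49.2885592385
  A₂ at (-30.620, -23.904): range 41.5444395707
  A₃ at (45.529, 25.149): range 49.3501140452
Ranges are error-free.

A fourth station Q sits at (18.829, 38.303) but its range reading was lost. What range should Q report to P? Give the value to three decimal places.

eq1: (x + 31.657)² + (y + 36.224)² = 49.2885592385²
eq2: (x + 30.620)² + (y + 23.904)² = 41.5444395707²
eq3: (x − 45.529)² + (y − 25.149)² = 49.3501140452²
eq2−eq1, eq2−eq3 (x²,y² cancel):
  -2.074·x − 24.640·y = 101.936596
  152.298·x + 98.106·y = 486.883129
det = -2.074·98.106 − -24.640·152.298 = 3549.150876
x = (101.936596·98.106 − -24.640·486.883129) / 3549.150876 = 6.197931
y = (-2.074·486.883129 − 101.936596·152.298) / 3549.150876 = -4.658730
|P − Q| = √((6.197931 − 18.829)² + (-4.658730 − 38.303)²) = 44.780064

44.780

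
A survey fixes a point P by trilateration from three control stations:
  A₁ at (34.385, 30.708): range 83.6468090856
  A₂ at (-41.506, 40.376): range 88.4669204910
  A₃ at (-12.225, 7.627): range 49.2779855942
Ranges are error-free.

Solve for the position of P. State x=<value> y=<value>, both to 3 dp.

x=-7.904 y=-41.461

eq1: (x − 34.385)² + (y − 30.708)² = 83.6468090856²
eq2: (x + 41.506)² + (y − 40.376)² = 88.4669204910²
eq3: (x + 12.225)² + (y − 7.627)² = 49.2779855942²
eq3−eq2, eq3−eq1 (x²,y² cancel):
  -58.562·x + 65.498·y = -2252.728499
  93.220·x + 46.162·y = -2650.781071
det = -58.562·46.162 − 65.498·93.220 = -8809.062604
x = (-2252.728499·46.162 − 65.498·-2650.781071) / -8809.062604 = -7.904406
y = (-58.562·-2650.781071 − -2252.728499·93.220) / -8809.062604 = -41.461210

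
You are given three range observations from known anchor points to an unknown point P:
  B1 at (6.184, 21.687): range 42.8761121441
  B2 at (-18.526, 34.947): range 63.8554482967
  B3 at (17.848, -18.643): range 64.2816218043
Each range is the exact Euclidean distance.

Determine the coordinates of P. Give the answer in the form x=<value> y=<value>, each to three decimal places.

x=45.164 y=39.546

eq1: (x − 6.184)² + (y − 21.687)² = 42.8761121441²
eq2: (x + 18.526)² + (y − 34.947)² = 63.8554482967²
eq3: (x − 17.848)² + (y + 18.643)² = 64.2816218043²
eq3−eq1, eq3−eq2 (x²,y² cancel):
  -23.328·x + 80.660·y = 2136.221181
  -72.748·x + 107.180·y = 953.001557
det = -23.328·107.180 − 80.660·-72.748 = 3367.558640
x = (2136.221181·107.180 − 80.660·953.001557) / 3367.558640 = 45.163603
y = (-23.328·953.001557 − 2136.221181·-72.748) / 3367.558640 = 39.546215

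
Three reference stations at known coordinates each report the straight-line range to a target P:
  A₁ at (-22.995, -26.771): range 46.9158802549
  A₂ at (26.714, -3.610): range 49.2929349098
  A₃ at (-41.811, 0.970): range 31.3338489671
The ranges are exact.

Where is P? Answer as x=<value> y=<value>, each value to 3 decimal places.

eq1: (x + 22.995)² + (y + 26.771)² = 46.9158802549²
eq2: (x − 26.714)² + (y + 3.610)² = 49.2929349098²
eq3: (x + 41.811)² + (y − 0.970)² = 31.3338489671²
eq1−eq2, eq1−eq3 (x²,y² cancel):
  99.418·x + 46.322·y = -747.480182
  -37.632·x + 55.482·y = 1722.933884
det = 99.418·55.482 − 46.322·-37.632 = 7259.098980
x = (-747.480182·55.482 − 46.322·1722.933884) / 7259.098980 = -16.707506
y = (99.418·1722.933884 − -747.480182·-37.632) / 7259.098980 = 19.721658

x=-16.708 y=19.722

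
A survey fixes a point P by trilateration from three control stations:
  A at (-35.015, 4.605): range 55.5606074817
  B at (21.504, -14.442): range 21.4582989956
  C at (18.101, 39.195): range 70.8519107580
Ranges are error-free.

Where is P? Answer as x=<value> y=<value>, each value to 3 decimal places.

x=7.727 y=-30.893

eq1: (x + 35.015)² + (y − 4.605)² = 55.5606074817²
eq2: (x − 21.504)² + (y + 14.442)² = 21.4582989956²
eq3: (x − 18.101)² + (y − 39.195)² = 70.8519107580²
eq2−eq3, eq2−eq1 (x²,y² cancel):
  -6.806·x + 107.274·y = -3366.633816
  -113.038·x + 38.094·y = -2050.259638
det = -6.806·38.094 − 107.274·-113.038 = 11866.770648
x = (-3366.633816·38.094 − 107.274·-2050.259638) / 11866.770648 = 7.726702
y = (-6.806·-2050.259638 − -3366.633816·-113.038) / 11866.770648 = -30.893282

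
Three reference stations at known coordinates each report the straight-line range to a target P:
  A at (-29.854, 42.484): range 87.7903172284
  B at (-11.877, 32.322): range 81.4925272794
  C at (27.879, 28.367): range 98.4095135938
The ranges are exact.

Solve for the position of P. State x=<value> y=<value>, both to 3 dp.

eq1: (x + 29.854)² + (y − 42.484)² = 87.7903172284²
eq2: (x + 11.877)² + (y − 32.322)² = 81.4925272794²
eq3: (x − 27.879)² + (y − 28.367)² = 98.4095135938²
eq1−eq3, eq1−eq2 (x²,y² cancel):
  115.466·x − 28.234·y = -3091.518809
  35.954·x − 20.324·y = -444.268962
det = 115.466·-20.324 − -28.234·35.954 = -1331.605748
x = (-3091.518809·-20.324 − -28.234·-444.268962) / -1331.605748 = -37.765336
y = (115.466·-444.268962 − -3091.518809·35.954) / -1331.605748 = -44.949121

x=-37.765 y=-44.949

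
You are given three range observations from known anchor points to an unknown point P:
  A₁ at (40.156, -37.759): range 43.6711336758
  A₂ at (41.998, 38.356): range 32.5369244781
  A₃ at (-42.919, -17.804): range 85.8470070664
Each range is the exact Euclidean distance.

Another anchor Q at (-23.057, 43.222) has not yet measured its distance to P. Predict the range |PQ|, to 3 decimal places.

72.916

eq1: (x − 40.156)² + (y + 37.759)² = 43.6711336758²
eq2: (x − 41.998)² + (y − 38.356)² = 32.5369244781²
eq3: (x + 42.919)² + (y + 17.804)² = 85.8470070664²
eq3−eq1, eq3−eq2 (x²,y² cancel):
  166.150·x − 39.910·y = 6341.764146
  169.834·x + 112.320·y = 7387.048931
det = 166.150·112.320 − -39.910·169.834 = 25440.042940
x = (6341.764146·112.320 − -39.910·7387.048931) / 25440.042940 = 39.588144
y = (166.150·7387.048931 − 6341.764146·169.834) / 25440.042940 = 5.908442
|P − Q| = √((39.588144 − -23.057)² + (5.908442 − 43.222)²) = 72.915812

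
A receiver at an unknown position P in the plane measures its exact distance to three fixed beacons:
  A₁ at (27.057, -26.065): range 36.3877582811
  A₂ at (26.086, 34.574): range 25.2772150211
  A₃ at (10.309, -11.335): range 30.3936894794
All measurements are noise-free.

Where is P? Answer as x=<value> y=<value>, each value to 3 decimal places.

x=31.966 y=9.990

eq1: (x − 27.057)² + (y + 26.065)² = 36.3877582811²
eq2: (x − 26.086)² + (y − 34.574)² = 25.2772150211²
eq3: (x − 10.309)² + (y + 11.335)² = 30.3936894794²
eq2−eq3, eq2−eq1 (x²,y² cancel):
  -31.554·x − 91.818·y = -1925.921927
  1.942·x − 121.278·y = -1149.506752
det = -31.554·-121.278 − -91.818·1.942 = 4005.116568
x = (-1925.921927·-121.278 − -91.818·-1149.506752) / 4005.116568 = 31.965748
y = (-31.554·-1149.506752 − -1925.921927·1.942) / 4005.116568 = 9.990140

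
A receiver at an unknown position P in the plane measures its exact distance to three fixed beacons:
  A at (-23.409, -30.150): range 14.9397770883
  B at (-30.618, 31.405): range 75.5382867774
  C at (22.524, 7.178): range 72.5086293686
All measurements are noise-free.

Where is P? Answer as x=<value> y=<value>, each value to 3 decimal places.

x=-28.731 y=-44.110

eq1: (x + 23.409)² + (y + 30.150)² = 14.9397770883²
eq2: (x + 30.618)² + (y − 31.405)² = 75.5382867774²
eq3: (x − 22.524)² + (y − 7.178)² = 72.5086293686²
eq1−eq2, eq1−eq3 (x²,y² cancel):
  -14.418·x + 123.110·y = -5016.103662
  91.866·x + 74.656·y = -5932.453914
det = -14.418·74.656 − 123.110·91.866 = -12386.013468
x = (-5016.103662·74.656 − 123.110·-5932.453914) / -12386.013468 = -28.730969
y = (-14.418·-5932.453914 − -5016.103662·91.866) / -12386.013468 = -44.109713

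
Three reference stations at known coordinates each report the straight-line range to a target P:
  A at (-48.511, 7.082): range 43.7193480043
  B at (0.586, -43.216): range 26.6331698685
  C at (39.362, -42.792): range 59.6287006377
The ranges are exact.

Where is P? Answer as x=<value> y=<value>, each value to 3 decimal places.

eq1: (x + 48.511)² + (y − 7.082)² = 43.7193480043²
eq2: (x − 0.586)² + (y + 43.216)² = 26.6331698685²
eq3: (x − 39.362)² + (y + 42.792)² = 59.6287006377²
eq3−eq2, eq3−eq1 (x²,y² cancel):
  -77.552·x − 0.848·y = 1333.699946
  -175.746·x + 99.748·y = 667.150087
det = -77.552·99.748 − -0.848·-175.746 = -7884.689504
x = (1333.699946·99.748 − -0.848·667.150087) / -7884.689504 = -16.944186
y = (-77.552·667.150087 − 1333.699946·-175.746) / -7884.689504 = -23.165606

x=-16.944 y=-23.166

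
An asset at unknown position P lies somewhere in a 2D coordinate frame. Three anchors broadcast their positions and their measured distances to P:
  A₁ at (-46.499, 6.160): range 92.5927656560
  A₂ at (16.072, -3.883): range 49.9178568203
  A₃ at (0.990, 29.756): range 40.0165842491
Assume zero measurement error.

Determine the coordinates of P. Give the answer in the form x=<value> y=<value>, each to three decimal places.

x=39.641 y=40.120

eq1: (x + 46.499)² + (y − 6.160)² = 92.5927656560²
eq2: (x − 16.072)² + (y + 3.883)² = 49.9178568203²
eq3: (x − 0.990)² + (y − 29.756)² = 40.0165842491²
eq3−eq2, eq3−eq1 (x²,y² cancel):
  30.164·x − 67.278·y = -1503.478178
  -94.978·x − 47.192·y = -5658.390272
det = 30.164·-47.192 − -67.278·-94.978 = -7813.429372
x = (-1503.478178·-47.192 − -67.278·-5658.390272) / -7813.429372 = 39.641113
y = (30.164·-5658.390272 − -1503.478178·-94.978) / -7813.429372 = 40.120288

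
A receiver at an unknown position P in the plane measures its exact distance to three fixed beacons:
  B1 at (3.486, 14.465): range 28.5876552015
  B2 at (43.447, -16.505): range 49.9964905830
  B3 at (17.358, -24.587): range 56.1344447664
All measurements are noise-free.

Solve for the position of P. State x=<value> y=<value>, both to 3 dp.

eq1: (x − 3.486)² + (y − 14.465)² = 28.5876552015²
eq2: (x − 43.447)² + (y + 16.505)² = 49.9964905830²
eq3: (x − 17.358)² + (y + 24.587)² = 56.1344447664²
eq1−eq2, eq1−eq3 (x²,y² cancel):
  79.922·x − 61.940·y = 256.273372
  27.744·x − 78.104·y = -1649.389547
det = 79.922·-78.104 − -61.940·27.744 = -4523.764528
x = (256.273372·-78.104 − -61.940·-1649.389547) / -4523.764528 = 27.008294
y = (79.922·-1649.389547 − 256.273372·27.744) / -4523.764528 = 30.711713

x=27.008 y=30.712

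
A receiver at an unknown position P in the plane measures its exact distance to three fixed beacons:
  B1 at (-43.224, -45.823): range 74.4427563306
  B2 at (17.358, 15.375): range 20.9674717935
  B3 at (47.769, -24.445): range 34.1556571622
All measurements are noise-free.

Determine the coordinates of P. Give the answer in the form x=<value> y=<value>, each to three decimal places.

eq1: (x + 43.224)² + (y + 45.823)² = 74.4427563306²
eq2: (x − 17.358)² + (y − 15.375)² = 20.9674717935²
eq3: (x − 47.769)² + (y + 24.445)² = 34.1556571622²
eq1−eq2, eq1−eq3 (x²,y² cancel):
  121.164·x + 122.396·y = 1671.718381
  181.986·x + 42.756·y = 3286.488935
det = 121.164·42.756 − 122.396·181.986 = -17093.870472
x = (1671.718381·42.756 − 122.396·3286.488935) / -17093.870472 = 19.350627
y = (121.164·3286.488935 − 1671.718381·181.986) / -17093.870472 = -5.497573

x=19.351 y=-5.498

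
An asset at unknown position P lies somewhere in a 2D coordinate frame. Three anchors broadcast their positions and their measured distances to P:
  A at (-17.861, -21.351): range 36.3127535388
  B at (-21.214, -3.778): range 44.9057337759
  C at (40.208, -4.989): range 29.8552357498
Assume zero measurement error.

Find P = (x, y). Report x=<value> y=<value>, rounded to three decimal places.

x=18.246 y=-25.213

eq1: (x + 17.861)² + (y + 21.351)² = 36.3127535388²
eq2: (x + 21.214)² + (y + 3.778)² = 44.9057337759²
eq3: (x − 40.208)² + (y + 4.989)² = 29.8552357498²
eq1−eq2, eq1−eq3 (x²,y² cancel):
  -6.706·x + 35.146·y = -1008.482298
  116.138·x + 32.724·y = 1293.973831
det = -6.706·32.724 − 35.146·116.138 = -4301.233292
x = (-1008.482298·32.724 − 35.146·1293.973831) / -4301.233292 = 18.245832
y = (-6.706·1293.973831 − -1008.482298·116.138) / -4301.233292 = -25.212706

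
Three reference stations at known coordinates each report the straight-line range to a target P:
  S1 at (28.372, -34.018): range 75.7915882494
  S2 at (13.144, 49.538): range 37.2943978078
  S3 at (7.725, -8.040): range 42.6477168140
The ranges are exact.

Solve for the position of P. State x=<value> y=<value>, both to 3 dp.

x=-16.575 y=27.007

eq1: (x − 28.372)² + (y + 34.018)² = 75.7915882494²
eq2: (x − 13.144)² + (y − 49.538)² = 37.2943978078²
eq3: (x − 7.725)² + (y + 8.040)² = 42.6477168140²
eq1−eq3, eq1−eq2 (x²,y² cancel):
  -41.294·x + 51.956·y = 2087.659617
  -30.456·x + 167.112·y = 5018.076214
det = -41.294·167.112 − 51.956·-30.456 = -5318.350992
x = (2087.659617·167.112 − 51.956·5018.076214) / -5318.350992 = -16.575402
y = (-41.294·5018.076214 − 2087.659617·-30.456) / -5318.350992 = 27.007371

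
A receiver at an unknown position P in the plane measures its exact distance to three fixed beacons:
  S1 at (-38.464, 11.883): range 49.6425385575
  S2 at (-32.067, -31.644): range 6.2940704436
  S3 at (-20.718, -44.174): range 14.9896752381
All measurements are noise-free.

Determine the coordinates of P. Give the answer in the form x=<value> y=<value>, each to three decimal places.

x=-34.176 y=-37.574

eq1: (x + 38.464)² + (y − 11.883)² = 49.6425385575²
eq2: (x + 32.067)² + (y + 31.644)² = 6.2940704436²
eq3: (x + 20.718)² + (y + 44.174)² = 14.9896752381²
eq2−eq1, eq2−eq3 (x²,y² cancel):
  -12.794·x + 87.054·y = -2833.716552
  22.698·x − 25.060·y = 165.867534
det = -12.794·-25.060 − 87.054·22.698 = -1655.334052
x = (-2833.716552·-25.060 − 87.054·165.867534) / -1655.334052 = -34.176488
y = (-12.794·165.867534 − -2833.716552·22.698) / -1655.334052 = -37.574041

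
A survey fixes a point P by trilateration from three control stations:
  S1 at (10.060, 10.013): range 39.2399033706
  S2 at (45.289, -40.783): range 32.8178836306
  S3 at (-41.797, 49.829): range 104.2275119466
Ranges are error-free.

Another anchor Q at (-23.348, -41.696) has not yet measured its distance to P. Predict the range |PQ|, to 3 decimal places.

eq1: (x − 10.060)² + (y − 10.013)² = 39.2399033706²
eq2: (x − 45.289)² + (y + 40.783)² = 32.8178836306²
eq3: (x + 41.797)² + (y − 49.829)² = 104.2275119466²
eq1−eq2, eq1−eq3 (x²,y² cancel):
  70.458·x − 101.592·y = 3975.639372
  -103.714·x + 79.632·y = -5295.149549
det = 70.458·79.632 − -101.592·-103.714 = -4925.801232
x = (3975.639372·79.632 − -101.592·-5295.149549) / -4925.801232 = 44.938216
y = (70.458·-5295.149549 − 3975.639372·-103.714) / -4925.801232 = -7.966991
|P − Q| = √((44.938216 − -23.348)² + (-7.966991 − -41.696)²) = 76.162020

76.162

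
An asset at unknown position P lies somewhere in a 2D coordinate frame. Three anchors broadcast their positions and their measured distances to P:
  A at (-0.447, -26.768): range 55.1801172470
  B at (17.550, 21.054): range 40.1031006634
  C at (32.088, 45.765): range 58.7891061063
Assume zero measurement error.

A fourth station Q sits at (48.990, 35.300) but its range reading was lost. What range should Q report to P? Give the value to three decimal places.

eq1: (x + 0.447)² + (y + 26.768)² = 55.1801172470²
eq2: (x − 17.550)² + (y − 21.054)² = 40.1031006634²
eq3: (x − 32.088)² + (y − 45.765)² = 58.7891061063²
eq1−eq3, eq1−eq2 (x²,y² cancel):
  65.070·x + 145.066·y = 1996.035679
  35.994·x + 95.644·y = 1471.134440
det = 65.070·95.644 − 145.066·35.994 = 1002.049476
x = (1996.035679·95.644 − 145.066·1471.134440) / 1002.049476 = -22.456728
y = (65.070·1471.134440 − 1996.035679·35.994) / 1002.049476 = 23.832565
|P − Q| = √((-22.456728 − 48.990)² + (23.832565 − 35.300)²) = 72.361156

72.361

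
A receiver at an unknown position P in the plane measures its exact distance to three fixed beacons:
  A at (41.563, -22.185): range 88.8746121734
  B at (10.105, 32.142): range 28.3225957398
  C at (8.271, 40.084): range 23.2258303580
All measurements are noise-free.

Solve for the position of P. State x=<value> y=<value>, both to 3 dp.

x=-13.790 y=47.347

eq1: (x − 41.563)² + (y + 22.185)² = 88.8746121734²
eq2: (x − 10.105)² + (y − 32.142)² = 28.3225957398²
eq3: (x − 8.271)² + (y − 40.084)² = 23.2258303580²
eq1−eq3, eq1−eq2 (x²,y² cancel):
  -66.584·x + 124.538·y = 6814.736796
  -62.916·x + 108.654·y = 6012.089255
det = -66.584·108.654 − 124.538·-62.916 = 600.814872
x = (6814.736796·108.654 − 124.538·6012.089255) / 600.814872 = -13.789871
y = (-66.584·6012.089255 − 6814.736796·-62.916) / 600.814872 = 47.347412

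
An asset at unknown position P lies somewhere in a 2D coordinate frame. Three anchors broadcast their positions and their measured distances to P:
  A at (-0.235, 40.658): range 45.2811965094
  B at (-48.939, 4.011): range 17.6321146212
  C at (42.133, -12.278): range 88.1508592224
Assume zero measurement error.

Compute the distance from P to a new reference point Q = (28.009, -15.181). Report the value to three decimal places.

eq1: (x + 0.235)² + (y − 40.658)² = 45.2811965094²
eq2: (x + 48.939)² + (y − 4.011)² = 17.6321146212²
eq3: (x − 42.133)² + (y + 12.278)² = 88.1508592224²
eq2−eq3, eq2−eq1 (x²,y² cancel):
  182.144·x − 32.578·y = -7944.857385
  97.408·x + 73.294·y = -2497.480944
det = 182.144·73.294 − -32.578·97.408 = 16523.420160
x = (-7944.857385·73.294 − -32.578·-2497.480944) / 16523.420160 = -40.165614
y = (182.144·-2497.480944 − -7944.857385·97.408) / 16523.420160 = 19.305416
|P − Q| = √((-40.165614 − 28.009)² + (19.305416 − -15.181)²) = 76.400856

76.401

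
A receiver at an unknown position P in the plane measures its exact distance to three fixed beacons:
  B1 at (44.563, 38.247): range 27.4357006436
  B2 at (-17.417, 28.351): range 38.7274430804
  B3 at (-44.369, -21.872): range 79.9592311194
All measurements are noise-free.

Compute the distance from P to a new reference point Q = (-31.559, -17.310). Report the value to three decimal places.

66.952

eq1: (x − 44.563)² + (y − 38.247)² = 27.4357006436²
eq2: (x + 17.417)² + (y − 28.351)² = 38.7274430804²
eq3: (x + 44.369)² + (y + 21.872)² = 79.9592311194²
eq1−eq2, eq1−eq3 (x²,y² cancel):
  -123.960·x − 19.792·y = -3088.660066
  -177.864·x − 120.238·y = -6642.462404
det = -123.960·-120.238 − -19.792·-177.864 = 11384.418192
x = (-3088.660066·-120.238 − -19.792·-6642.462404) / 11384.418192 = 21.073250
y = (-123.960·-6642.462404 − -3088.660066·-177.864) / 11384.418192 = 24.071340
|P − Q| = √((21.073250 − -31.559)² + (24.071340 − -17.310)²) = 66.951991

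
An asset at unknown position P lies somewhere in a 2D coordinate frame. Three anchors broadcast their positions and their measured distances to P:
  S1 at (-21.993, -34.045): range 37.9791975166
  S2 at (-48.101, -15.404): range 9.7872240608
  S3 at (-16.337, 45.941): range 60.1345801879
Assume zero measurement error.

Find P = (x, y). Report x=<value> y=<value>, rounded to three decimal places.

x=-47.222 y=-5.656

eq1: (x + 21.993)² + (y + 34.045)² = 37.9791975166²
eq2: (x + 48.101)² + (y + 15.404)² = 9.7872240608²
eq3: (x + 16.337)² + (y − 45.941)² = 60.1345801879²
eq2−eq1, eq2−eq3 (x²,y² cancel):
  52.216·x − 37.282·y = -2254.865032
  63.528·x + 122.690·y = -3693.894347
det = 52.216·122.690 − -37.282·63.528 = 8774.831936
x = (-2254.865032·122.690 − -37.282·-3693.894347) / 8774.831936 = -47.222005
y = (52.216·-3693.894347 − -2254.865032·63.528) / 8774.831936 = -5.656327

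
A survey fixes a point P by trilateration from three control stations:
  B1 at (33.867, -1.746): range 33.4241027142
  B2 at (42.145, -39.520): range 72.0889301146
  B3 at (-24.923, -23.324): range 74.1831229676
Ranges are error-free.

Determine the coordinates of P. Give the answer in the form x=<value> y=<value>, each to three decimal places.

x=25.900 y=30.715

eq1: (x − 33.867)² + (y + 1.746)² = 33.4241027142²
eq2: (x − 42.145)² + (y + 39.520)² = 72.0889301146²
eq3: (x + 24.923)² + (y + 23.324)² = 74.1831229676²
eq3−eq2, eq3−eq1 (x²,y² cancel):
  134.136·x − 32.392·y = 2479.188408
  117.580·x + 43.156·y = 4370.822391
det = 134.136·43.156 − -32.392·117.580 = 9597.424576
x = (2479.188408·43.156 − -32.392·4370.822391) / 9597.424576 = 25.899816
y = (134.136·4370.822391 − 2479.188408·117.580) / 9597.424576 = 30.714663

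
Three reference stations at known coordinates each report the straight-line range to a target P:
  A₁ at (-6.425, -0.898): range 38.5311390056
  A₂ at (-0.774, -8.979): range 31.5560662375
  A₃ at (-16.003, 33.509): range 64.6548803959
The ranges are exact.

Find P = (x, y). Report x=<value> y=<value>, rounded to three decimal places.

eq1: (x + 6.425)² + (y + 0.898)² = 38.5311390056²
eq2: (x + 0.774)² + (y + 8.979)² = 31.5560662375²
eq3: (x + 16.003)² + (y − 33.509)² = 64.6548803959²
eq1−eq3, eq1−eq2 (x²,y² cancel):
  -19.156·x + 68.814·y = -1358.742825
  11.302·x − 16.162·y = 527.997845
det = -19.156·-16.162 − 68.814·11.302 = -468.136556
x = (-1358.742825·-16.162 − 68.814·527.997845) / -468.136556 = 30.703952
y = (-19.156·527.997845 − -1358.742825·11.302) / -468.136556 = -11.197982

x=30.704 y=-11.198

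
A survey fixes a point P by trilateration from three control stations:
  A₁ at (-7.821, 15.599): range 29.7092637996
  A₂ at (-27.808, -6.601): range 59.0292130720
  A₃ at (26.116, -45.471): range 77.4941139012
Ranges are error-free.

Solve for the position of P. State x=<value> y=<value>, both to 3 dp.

eq1: (x + 7.821)² + (y − 15.599)² = 29.7092637996²
eq2: (x + 27.808)² + (y + 6.601)² = 59.0292130720²
eq3: (x − 26.116)² + (y + 45.471)² = 77.4941139012²
eq1−eq3, eq1−eq2 (x²,y² cancel):
  67.874·x − 122.140·y = -2677.536879
  -39.974·x − 44.400·y = -2089.446417
det = 67.874·-44.400 − -122.140·-39.974 = -7896.029960
x = (-2677.536879·-44.400 − -122.140·-2089.446417) / -7896.029960 = 17.264670
y = (67.874·-2089.446417 − -2677.536879·-39.974) / -7896.029960 = 31.515958

x=17.265 y=31.516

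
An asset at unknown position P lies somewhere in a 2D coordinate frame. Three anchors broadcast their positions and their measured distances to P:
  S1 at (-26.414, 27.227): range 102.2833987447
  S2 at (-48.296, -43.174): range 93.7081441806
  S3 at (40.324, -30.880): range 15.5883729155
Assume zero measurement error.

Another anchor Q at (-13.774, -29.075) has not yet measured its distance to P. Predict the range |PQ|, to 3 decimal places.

61.426

eq1: (x + 26.414)² + (y − 27.227)² = 102.2833987447²
eq2: (x + 48.296)² + (y + 43.174)² = 93.7081441806²
eq3: (x − 40.324)² + (y + 30.880)² = 15.5883729155²
eq1−eq3, eq1−eq2 (x²,y² cancel):
  133.476·x − 116.214·y = 11359.486740
  -43.764·x − 140.802·y = 4438.166340
det = 133.476·-140.802 − -116.214·-43.764 = -23879.677248
x = (11359.486740·-140.802 − -116.214·4438.166340) / -23879.677248 = 45.380068
y = (133.476·4438.166340 − 11359.486740·-43.764) / -23879.677248 = -45.625628
|P − Q| = √((45.380068 − -13.774)² + (-45.625628 − -29.075)²) = 61.425785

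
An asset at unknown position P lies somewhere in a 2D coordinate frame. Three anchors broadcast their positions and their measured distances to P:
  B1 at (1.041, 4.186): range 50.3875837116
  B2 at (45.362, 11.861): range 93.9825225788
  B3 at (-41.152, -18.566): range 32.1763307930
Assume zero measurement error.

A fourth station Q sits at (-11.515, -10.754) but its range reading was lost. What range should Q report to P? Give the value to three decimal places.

eq1: (x − 1.041)² + (y − 4.186)² = 50.3875837116²
eq2: (x − 45.362)² + (y − 11.861)² = 93.9825225788²
eq3: (x + 41.152)² + (y + 18.566)² = 32.1763307930²
eq2−eq1, eq2−eq3 (x²,y² cancel):
  -88.642·x − 15.350·y = 4114.017870
  -173.028·x − 60.854·y = 7637.187382
det = -88.642·-60.854 − -15.350·-173.028 = 2738.240468
x = (4114.017870·-60.854 − -15.350·7637.187382) / 2738.240468 = -48.616482
y = (-88.642·7637.187382 − 4114.017870·-173.028) / 2738.240468 = 12.732527
|P − Q| = √((-48.616482 − -11.515)² + (12.732527 − -10.754)²) = 43.910555

43.911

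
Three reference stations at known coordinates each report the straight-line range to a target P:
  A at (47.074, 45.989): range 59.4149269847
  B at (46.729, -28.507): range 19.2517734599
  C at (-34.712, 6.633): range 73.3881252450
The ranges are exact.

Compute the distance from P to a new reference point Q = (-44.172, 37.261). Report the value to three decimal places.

eq1: (x − 47.074)² + (y − 45.989)² = 59.4149269847²
eq2: (x − 46.729)² + (y + 28.507)² = 19.2517734599²
eq3: (x + 34.712)² + (y − 6.633)² = 73.3881252450²
eq2−eq3, eq2−eq1 (x²,y² cancel):
  -162.882·x + 70.280·y = -6762.515003
  0.690·x + 148.992·y = -1824.801660
det = -162.882·148.992 − 70.280·0.690 = -24316.608144
x = (-6762.515003·148.992 − 70.280·-1824.801660) / -24316.608144 = 36.161029
y = (-162.882·-1824.801660 − -6762.515003·0.690) / -24316.608144 = -12.415115
|P − Q| = √((36.161029 − -44.172)² + (-12.415115 − 37.261)²) = 94.451638

94.452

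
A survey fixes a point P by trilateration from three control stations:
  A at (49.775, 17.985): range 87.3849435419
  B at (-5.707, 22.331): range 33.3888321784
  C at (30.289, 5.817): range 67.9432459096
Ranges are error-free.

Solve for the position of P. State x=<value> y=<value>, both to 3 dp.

x=-37.391 y=11.797

eq1: (x − 49.775)² + (y − 17.985)² = 87.3849435419²
eq2: (x + 5.707)² + (y − 22.331)² = 33.3888321784²
eq3: (x − 30.289)² + (y − 5.817)² = 67.9432459096²
eq3−eq2, eq3−eq1 (x²,y² cancel):
  -71.992·x + 33.028·y = 3081.452950
  38.972·x + 24.336·y = -1170.093853
det = -71.992·24.336 − 33.028·38.972 = -3039.164528
x = (3081.452950·24.336 − 33.028·-1170.093853) / -3039.164528 = -37.390572
y = (-71.992·-1170.093853 − 3081.452950·38.972) / -3039.164528 = 11.796988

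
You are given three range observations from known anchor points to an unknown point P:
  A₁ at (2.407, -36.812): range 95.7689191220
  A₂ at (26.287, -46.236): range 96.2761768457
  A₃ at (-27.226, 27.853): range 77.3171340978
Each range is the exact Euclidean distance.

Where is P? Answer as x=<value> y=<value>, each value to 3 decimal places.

x=47.508 y=47.672

eq1: (x − 2.407)² + (y + 36.812)² = 95.7689191220²
eq2: (x − 26.287)² + (y + 46.236)² = 96.2761768457²
eq3: (x + 27.226)² + (y − 27.853)² = 77.3171340978²
eq1−eq3, eq1−eq2 (x²,y² cancel):
  -59.266·x + 129.330·y = 3349.874337
  47.760·x − 18.848·y = 1370.440714
det = -59.266·-18.848 − 129.330·47.760 = -5059.755232
x = (3349.874337·-18.848 − 129.330·1370.440714) / -5059.755232 = 47.507739
y = (-59.266·1370.440714 − 3349.874337·47.760) / -5059.755232 = 47.672373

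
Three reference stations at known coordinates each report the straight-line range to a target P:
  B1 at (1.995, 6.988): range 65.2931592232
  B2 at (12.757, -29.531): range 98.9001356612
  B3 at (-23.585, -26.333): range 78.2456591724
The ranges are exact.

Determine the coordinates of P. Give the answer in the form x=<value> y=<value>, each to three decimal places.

x=-49.104 y=47.634

eq1: (x − 1.995)² + (y − 6.988)² = 65.2931592232²
eq2: (x − 12.757)² + (y + 29.531)² = 98.9001356612²
eq3: (x + 23.585)² + (y + 26.333)² = 78.2456591724²
eq3−eq1, eq3−eq2 (x²,y² cancel):
  51.160·x + 66.642·y = 662.319593
  72.684·x − 6.396·y = -3873.711758
det = 51.160·-6.396 − 66.642·72.684 = -5171.026488
x = (662.319593·-6.396 − 66.642·-3873.711758) / -5171.026488 = -49.103539
y = (51.160·-3873.711758 − 662.319593·72.684) / -5171.026488 = 47.634475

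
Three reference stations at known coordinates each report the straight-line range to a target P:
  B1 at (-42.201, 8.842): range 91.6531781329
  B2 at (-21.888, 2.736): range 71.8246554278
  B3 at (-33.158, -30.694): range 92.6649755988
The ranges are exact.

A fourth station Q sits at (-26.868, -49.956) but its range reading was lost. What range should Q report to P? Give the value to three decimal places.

eq1: (x + 42.201)² + (y − 8.842)² = 91.6531781329²
eq2: (x + 21.888)² + (y − 2.736)² = 71.8246554278²
eq3: (x + 33.158)² + (y + 30.694)² = 92.6649755988²
eq3−eq2, eq3−eq1 (x²,y² cancel):
  22.540·x + 66.860·y = 1873.012215
  -18.086·x + 79.072·y = 4.023406
det = 22.540·79.072 − 66.860·-18.086 = 2991.512840
x = (1873.012215·79.072 − 66.860·4.023406) / 2991.512840 = 49.417744
y = (22.540·4.023406 − 1873.012215·-18.086) / 2991.512840 = 11.354117
|P − Q| = √((49.417744 − -26.868)² + (11.354117 − -49.956)²) = 97.869532

97.870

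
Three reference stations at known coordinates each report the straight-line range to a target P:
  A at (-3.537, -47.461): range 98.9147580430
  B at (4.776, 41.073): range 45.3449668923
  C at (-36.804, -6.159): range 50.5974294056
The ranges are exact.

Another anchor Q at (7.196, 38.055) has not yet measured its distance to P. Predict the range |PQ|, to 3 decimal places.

eq1: (x + 3.537)² + (y + 47.461)² = 98.9147580430²
eq2: (x − 4.776)² + (y − 41.073)² = 45.3449668923²
eq3: (x + 36.804)² + (y + 6.159)² = 50.5974294056²
eq2−eq1, eq2−eq3 (x²,y² cancel):
  -16.626·x − 177.068·y = -7172.707951
  -83.160·x − 94.464·y = -821.267648
det = -16.626·-94.464 − -177.068·-83.160 = -13154.416416
x = (-7172.707951·-94.464 − -177.068·-821.267648) / -13154.416416 = -40.453521
y = (-16.626·-821.267648 − -7172.707951·-83.160) / -13154.416416 = 44.306640
|P − Q| = √((-40.453521 − 7.196)² + (44.306640 − 38.055)²) = 48.057881

48.058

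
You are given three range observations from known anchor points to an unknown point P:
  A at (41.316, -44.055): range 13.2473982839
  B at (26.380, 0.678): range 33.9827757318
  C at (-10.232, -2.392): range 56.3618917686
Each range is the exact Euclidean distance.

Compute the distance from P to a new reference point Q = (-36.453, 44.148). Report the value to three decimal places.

eq1: (x − 41.316)² + (y + 44.055)² = 13.2473982839²
eq2: (x − 26.380)² + (y − 0.678)² = 33.9827757318²
eq3: (x + 10.232)² + (y + 2.392)² = 56.3618917686²
eq3−eq2, eq3−eq1 (x²,y² cancel):
  73.224·x + 6.140·y = 2607.782393
  103.096·x − 83.326·y = 6538.608675
det = 73.224·-83.326 − 6.140·103.096 = -6734.472464
x = (2607.782393·-83.326 − 6.140·6538.608675) / -6734.472464 = 38.227661
y = (73.224·6538.608675 − 2607.782393·103.096) / -6734.472464 = -31.172620
|P − Q| = √((38.227661 − -36.453)² + (-31.172620 − 44.148)²) = 106.067888

106.068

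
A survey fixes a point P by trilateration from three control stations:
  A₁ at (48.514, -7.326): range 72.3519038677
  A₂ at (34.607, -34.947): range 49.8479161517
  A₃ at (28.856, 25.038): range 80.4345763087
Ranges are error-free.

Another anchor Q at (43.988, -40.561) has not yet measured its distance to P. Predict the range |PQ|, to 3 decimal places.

58.671

eq1: (x − 48.514)² + (y + 7.326)² = 72.3519038677²
eq2: (x − 34.607)² + (y + 34.947)² = 49.8479161517²
eq3: (x − 28.856)² + (y − 25.038)² = 80.4345763087²
eq2−eq1, eq2−eq3 (x²,y² cancel):
  27.814·x + 55.242·y = -2761.642035
  -11.502·x + 119.970·y = -4944.273399
det = 27.814·119.970 − 55.242·-11.502 = 3972.239064
x = (-2761.642035·119.970 − 55.242·-4944.273399) / 3972.239064 = -14.647317
y = (27.814·-4944.273399 − -2761.642035·-11.502) / 3972.239064 = -42.616878
|P − Q| = √((-14.647317 − 43.988)² + (-42.616878 − -40.561)²) = 58.671347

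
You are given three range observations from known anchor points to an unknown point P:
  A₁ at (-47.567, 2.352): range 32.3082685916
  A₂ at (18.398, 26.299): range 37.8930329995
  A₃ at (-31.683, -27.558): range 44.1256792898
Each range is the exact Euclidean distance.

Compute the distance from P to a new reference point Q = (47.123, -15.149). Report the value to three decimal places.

71.010

eq1: (x + 47.567)² + (y − 2.352)² = 32.3082685916²
eq2: (x − 18.398)² + (y − 26.299)² = 37.8930329995²
eq3: (x + 31.683)² + (y + 27.558)² = 44.1256792898²
eq1−eq3, eq1−eq2 (x²,y² cancel):
  31.768·x − 59.820·y = -1408.146893
  131.930·x + 47.894·y = -1630.085319
det = 31.768·47.894 − -59.820·131.930 = 9413.549192
x = (-1408.146893·47.894 − -59.820·-1630.085319) / 9413.549192 = -17.522986
y = (31.768·-1630.085319 − -1408.146893·131.930) / 9413.549192 = 14.233980
|P − Q| = √((-17.522986 − 47.123)² + (14.233980 − -15.149)²) = 71.010302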